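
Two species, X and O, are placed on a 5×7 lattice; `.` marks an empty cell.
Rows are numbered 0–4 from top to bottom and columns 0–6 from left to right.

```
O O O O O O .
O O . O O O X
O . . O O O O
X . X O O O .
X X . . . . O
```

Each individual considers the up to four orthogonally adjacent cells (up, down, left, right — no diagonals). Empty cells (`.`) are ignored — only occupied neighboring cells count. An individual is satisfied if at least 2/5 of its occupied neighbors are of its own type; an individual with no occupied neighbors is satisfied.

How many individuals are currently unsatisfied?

2

(0,0)O 2/2 ok
(0,1)O 3/3 ok
(0,2)O 2/2 ok
(0,3)O 3/3 ok
(0,4)O 3/3 ok
(0,5)O 2/2 ok
(1,0)O 3/3 ok
(1,1)O 2/2 ok
(1,3)O 3/3 ok
(1,4)O 4/4 ok
(1,5)O 3/4 ok
(1,6)X 0/2 unhappy
(2,0)O 1/2 ok
(2,3)O 3/3 ok
(2,4)O 4/4 ok
(2,5)O 4/4 ok
(2,6)O 1/2 ok
(3,0)X 1/2 ok
(3,2)X 0/1 unhappy
(3,3)O 2/3 ok
(3,4)O 3/3 ok
(3,5)O 2/2 ok
(4,0)X 2/2 ok
(4,1)X 1/1 ok
(4,6)O 0/0 ok
Unsatisfied: (1,6), (3,2) — 2 in total.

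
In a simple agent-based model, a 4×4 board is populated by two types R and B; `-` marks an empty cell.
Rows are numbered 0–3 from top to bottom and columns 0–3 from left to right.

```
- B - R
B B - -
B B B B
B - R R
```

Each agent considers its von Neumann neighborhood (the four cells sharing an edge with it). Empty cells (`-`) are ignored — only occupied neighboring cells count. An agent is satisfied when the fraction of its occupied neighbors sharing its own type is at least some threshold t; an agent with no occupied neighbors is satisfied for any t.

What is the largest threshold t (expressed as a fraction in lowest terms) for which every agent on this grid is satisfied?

1/2

Row 0: (0,1)B 1/1 · (0,3)R — no occupied neighbors
Row 1: (1,0)B 2/2 · (1,1)B 3/3
Row 2: (2,0)B 3/3 · (2,1)B 3/3 · (2,2)B 2/3 · (2,3)B 1/2
Row 3: (3,0)B 1/1 · (3,2)R 1/2 · (3,3)R 1/2
The smallest same-type fraction is 1/2 at (2,3), which reduces to 1/2. Any threshold above that leaves this agent unsatisfied.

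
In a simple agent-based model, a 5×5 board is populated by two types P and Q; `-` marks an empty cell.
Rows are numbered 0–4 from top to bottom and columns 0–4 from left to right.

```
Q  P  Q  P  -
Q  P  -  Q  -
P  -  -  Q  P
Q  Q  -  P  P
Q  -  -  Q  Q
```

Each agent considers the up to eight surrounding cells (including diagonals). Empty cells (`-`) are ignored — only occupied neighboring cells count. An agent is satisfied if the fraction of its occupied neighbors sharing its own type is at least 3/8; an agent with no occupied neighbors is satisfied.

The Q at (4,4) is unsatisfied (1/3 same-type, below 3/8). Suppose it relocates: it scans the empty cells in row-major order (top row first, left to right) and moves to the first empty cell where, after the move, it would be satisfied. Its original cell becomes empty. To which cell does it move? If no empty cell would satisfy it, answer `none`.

(0,4)

Vacating (4,4). Empty cells in order:
  (0,4): 1/2 same-type → satisfied — stop here.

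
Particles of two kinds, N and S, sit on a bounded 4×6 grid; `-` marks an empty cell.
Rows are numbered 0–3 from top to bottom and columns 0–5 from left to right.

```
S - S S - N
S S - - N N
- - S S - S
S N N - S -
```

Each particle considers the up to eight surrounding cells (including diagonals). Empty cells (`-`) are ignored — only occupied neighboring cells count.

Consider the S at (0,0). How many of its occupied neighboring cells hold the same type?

2

Occupied neighbors of (0,0): (1,0)=S, (1,1)=S.
Same type (S): 2 of 2.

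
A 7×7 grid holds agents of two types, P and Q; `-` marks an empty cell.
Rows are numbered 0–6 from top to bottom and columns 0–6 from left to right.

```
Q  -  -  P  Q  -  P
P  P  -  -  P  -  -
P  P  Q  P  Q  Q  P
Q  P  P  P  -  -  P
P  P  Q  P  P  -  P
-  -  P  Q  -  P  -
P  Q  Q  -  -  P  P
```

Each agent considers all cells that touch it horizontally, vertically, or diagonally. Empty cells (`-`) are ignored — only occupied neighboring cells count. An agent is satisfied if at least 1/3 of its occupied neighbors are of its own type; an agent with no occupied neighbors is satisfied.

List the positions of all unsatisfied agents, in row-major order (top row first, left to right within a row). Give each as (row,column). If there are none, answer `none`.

(0,0), (0,4), (2,2), (2,4), (2,5), (3,0), (4,2), (6,0)

(0,0)Q 0/2 unhappy
(0,3)P 1/2 ok
(0,4)Q 0/2 unhappy
(0,6)P 0/0 ok
(1,0)P 3/4 ok
(1,1)P 3/5 ok
(1,4)P 2/5 ok
(2,0)P 4/5 ok
(2,1)P 5/7 ok
(2,2)Q 0/6 unhappy
(2,3)P 3/5 ok
(2,4)Q 1/4 unhappy
(2,5)Q 1/4 unhappy
(2,6)P 1/2 ok
(3,0)Q 0/5 unhappy
(3,1)P 5/8 ok
(3,2)P 6/8 ok
(3,3)P 4/7 ok
(3,6)P 2/3 ok
(4,0)P 2/3 ok
(4,1)P 4/6 ok
(4,2)Q 1/7 unhappy
(4,3)P 4/6 ok
(4,4)P 3/4 ok
(4,6)P 2/2 ok
(5,2)P 2/6 ok
(5,3)Q 2/5 ok
(5,5)P 4/4 ok
(6,0)P 0/1 unhappy
(6,1)Q 1/3 ok
(6,2)Q 2/3 ok
(6,5)P 2/2 ok
(6,6)P 2/2 ok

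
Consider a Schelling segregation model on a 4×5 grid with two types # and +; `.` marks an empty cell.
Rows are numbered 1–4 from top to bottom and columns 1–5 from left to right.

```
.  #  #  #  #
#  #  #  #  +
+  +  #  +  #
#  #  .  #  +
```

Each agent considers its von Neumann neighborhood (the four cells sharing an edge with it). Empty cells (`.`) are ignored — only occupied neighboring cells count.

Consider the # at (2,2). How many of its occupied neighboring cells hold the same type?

Occupied neighbors of (2,2): (1,2)=#, (3,2)=+, (2,1)=#, (2,3)=#.
Same type (#): 3 of 4.

3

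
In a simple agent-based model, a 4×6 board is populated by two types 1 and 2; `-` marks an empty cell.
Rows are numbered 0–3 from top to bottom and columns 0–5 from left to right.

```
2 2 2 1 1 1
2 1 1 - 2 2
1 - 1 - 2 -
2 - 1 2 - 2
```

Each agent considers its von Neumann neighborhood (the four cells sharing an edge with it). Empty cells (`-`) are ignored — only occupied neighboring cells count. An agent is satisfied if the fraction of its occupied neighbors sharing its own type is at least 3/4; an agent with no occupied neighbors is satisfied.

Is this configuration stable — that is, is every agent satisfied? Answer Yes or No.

No

Row 0: (0,0)2 2/2 ✓ · (0,1)2 2/3 ✗ · (0,2)2 1/3 ✗ · (0,3)1 1/2 ✗ · (0,4)1 2/3 ✗ · (0,5)1 1/2 ✗
Row 1: (1,0)2 1/3 ✗ · (1,1)1 1/3 ✗ · (1,2)1 2/3 ✗ · (1,4)2 2/3 ✗ · (1,5)2 1/2 ✗
Row 2: (2,0)1 0/2 ✗ · (2,2)1 2/2 ✓ · (2,4)2 1/1 ✓
Row 3: (3,0)2 0/1 ✗ · (3,2)1 1/2 ✗ · (3,3)2 0/1 ✗ · (3,5)2 0/0 ✓
For instance (0,1) has only 2/3 same-type neighbors, below 3/4.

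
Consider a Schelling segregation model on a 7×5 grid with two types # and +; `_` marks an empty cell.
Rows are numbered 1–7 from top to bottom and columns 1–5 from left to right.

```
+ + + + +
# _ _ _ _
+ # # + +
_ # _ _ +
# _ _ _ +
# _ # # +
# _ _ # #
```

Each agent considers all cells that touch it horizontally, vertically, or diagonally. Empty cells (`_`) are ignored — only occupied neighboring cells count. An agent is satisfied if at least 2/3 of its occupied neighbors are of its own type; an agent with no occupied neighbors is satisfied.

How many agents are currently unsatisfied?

5

(1,1)+ 1/2 ✗
(1,2)+ 2/3 ✓
(1,3)+ 2/2 ✓
(1,4)+ 2/2 ✓
(1,5)+ 1/1 ✓
(2,1)# 1/4 ✗
(3,1)+ 0/3 ✗
(3,2)# 3/4 ✓
(3,3)# 2/3 ✓
(3,4)+ 2/3 ✓
(3,5)+ 2/2 ✓
(4,2)# 3/4 ✓
(4,5)+ 3/3 ✓
(5,1)# 2/2 ✓
(5,5)+ 2/3 ✓
(6,1)# 2/2 ✓
(6,3)# 2/2 ✓
(6,4)# 3/5 ✗
(6,5)+ 1/4 ✗
(7,1)# 1/1 ✓
(7,4)# 3/4 ✓
(7,5)# 2/3 ✓
Unsatisfied: (1,1), (2,1), (3,1), (6,4), (6,5) — 5 in total.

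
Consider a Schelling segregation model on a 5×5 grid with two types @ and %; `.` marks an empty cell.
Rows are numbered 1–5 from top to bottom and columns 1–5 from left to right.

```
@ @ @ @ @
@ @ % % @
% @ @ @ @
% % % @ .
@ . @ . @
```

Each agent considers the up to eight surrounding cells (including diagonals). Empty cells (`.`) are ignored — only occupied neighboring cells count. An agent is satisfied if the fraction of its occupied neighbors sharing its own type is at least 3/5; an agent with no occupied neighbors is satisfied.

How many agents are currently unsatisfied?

(1,1)@ 3/3 ✓
(1,2)@ 4/5 ✓
(1,3)@ 3/5 ✓
(1,4)@ 3/5 ✓
(1,5)@ 2/3 ✓
(2,1)@ 4/5 ✓
(2,2)@ 6/8 ✓
(2,3)% 1/8 ✗
(2,4)% 1/8 ✗
(2,5)@ 4/5 ✓
(3,1)% 2/5 ✗
(3,2)@ 3/8 ✗
(3,3)@ 4/8 ✗
(3,4)@ 4/7 ✗
(3,5)@ 3/4 ✓
(4,1)% 2/4 ✗
(4,2)% 3/7 ✗
(4,3)% 1/6 ✗
(4,4)@ 5/6 ✓
(5,1)@ 0/2 ✗
(5,3)@ 1/3 ✗
(5,5)@ 1/1 ✓
Unsatisfied: (2,3), (2,4), (3,1), (3,2), (3,3), (3,4), (4,1), (4,2), (4,3), (5,1), (5,3) — 11 in total.

11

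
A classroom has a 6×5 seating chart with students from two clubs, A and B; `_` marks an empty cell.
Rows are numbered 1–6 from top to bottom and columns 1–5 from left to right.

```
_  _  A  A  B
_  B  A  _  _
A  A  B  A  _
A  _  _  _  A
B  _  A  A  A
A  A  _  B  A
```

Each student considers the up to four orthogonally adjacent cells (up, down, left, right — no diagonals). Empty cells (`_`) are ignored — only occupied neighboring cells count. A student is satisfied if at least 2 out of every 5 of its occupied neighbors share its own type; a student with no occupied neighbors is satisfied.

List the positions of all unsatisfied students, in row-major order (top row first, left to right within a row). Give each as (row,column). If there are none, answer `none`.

(1,3)A 2/2 ok
(1,4)A 1/2 ok
(1,5)B 0/1 unhappy
(2,2)B 0/2 unhappy
(2,3)A 1/3 unhappy
(3,1)A 2/2 ok
(3,2)A 1/3 unhappy
(3,3)B 0/3 unhappy
(3,4)A 0/1 unhappy
(4,1)A 1/2 ok
(4,5)A 1/1 ok
(5,1)B 0/2 unhappy
(5,3)A 1/1 ok
(5,4)A 2/3 ok
(5,5)A 3/3 ok
(6,1)A 1/2 ok
(6,2)A 1/1 ok
(6,4)B 0/2 unhappy
(6,5)A 1/2 ok

(1,5), (2,2), (2,3), (3,2), (3,3), (3,4), (5,1), (6,4)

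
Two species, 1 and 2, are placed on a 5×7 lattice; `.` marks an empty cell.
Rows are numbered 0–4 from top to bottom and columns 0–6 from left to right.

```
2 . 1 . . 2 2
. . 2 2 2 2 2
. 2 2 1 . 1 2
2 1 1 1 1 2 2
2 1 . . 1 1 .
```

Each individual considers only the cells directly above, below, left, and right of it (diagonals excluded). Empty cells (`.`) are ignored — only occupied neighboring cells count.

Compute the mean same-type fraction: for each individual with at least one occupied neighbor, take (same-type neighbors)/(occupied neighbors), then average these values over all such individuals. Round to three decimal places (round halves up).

(0,0)2 — no occupied neighbors
(0,2)1 0/1
(0,5)2 2/2
(0,6)2 2/2
(1,2)2 2/3
(1,3)2 2/3
(1,4)2 2/2
(1,5)2 3/4
(1,6)2 3/3
(2,1)2 1/2
(2,2)2 2/4
(2,3)1 1/3
(2,5)1 0/3
(2,6)2 2/3
(3,0)2 1/2
(3,1)1 2/4
(3,2)1 2/3
(3,3)1 3/3
(3,4)1 2/3
(3,5)2 1/4
(3,6)2 2/2
(4,0)2 1/2
(4,1)1 1/2
(4,4)1 2/2
(4,5)1 1/2
Sum over 24 individuals: 0/1 + 2/2 + 2/2 + 2/3 + 2/3 + 2/2 + 3/4 + 3/3 + 1/2 + 2/4 + 1/3 + 0/3 + 2/3 + 1/2 + 2/4 + 2/3 + 3/3 + 2/3 + 1/4 + 2/2 + 1/2 + 1/2 + 2/2 + 1/2 = 91/6; mean = 91/6 ÷ 24 = 91/144 = 0.631944… → 0.632.

0.632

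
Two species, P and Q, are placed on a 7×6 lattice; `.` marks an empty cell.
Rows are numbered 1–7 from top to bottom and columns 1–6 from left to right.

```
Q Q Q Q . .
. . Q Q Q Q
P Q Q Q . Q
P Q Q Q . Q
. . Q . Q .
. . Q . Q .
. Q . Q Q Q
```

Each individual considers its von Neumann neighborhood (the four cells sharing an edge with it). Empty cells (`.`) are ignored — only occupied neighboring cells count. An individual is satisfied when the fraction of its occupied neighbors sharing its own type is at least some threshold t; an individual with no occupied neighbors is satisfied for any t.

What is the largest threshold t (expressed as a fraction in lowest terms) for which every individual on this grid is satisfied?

(1,1)Q 1/1
(1,2)Q 2/2
(1,3)Q 3/3
(1,4)Q 2/2
(2,3)Q 3/3
(2,4)Q 4/4
(2,5)Q 2/2
(2,6)Q 2/2
(3,1)P 1/2
(3,2)Q 2/3
(3,3)Q 4/4
(3,4)Q 3/3
(3,6)Q 2/2
(4,1)P 1/2
(4,2)Q 2/3
(4,3)Q 4/4
(4,4)Q 2/2
(4,6)Q 1/1
(5,3)Q 2/2
(5,5)Q 1/1
(6,3)Q 1/1
(6,5)Q 2/2
(7,2)Q — no occupied neighbors
(7,4)Q 1/1
(7,5)Q 3/3
(7,6)Q 1/1
The smallest same-type fraction is 1/2 at (3,1), which reduces to 1/2. Any threshold above that leaves this individual unsatisfied.

1/2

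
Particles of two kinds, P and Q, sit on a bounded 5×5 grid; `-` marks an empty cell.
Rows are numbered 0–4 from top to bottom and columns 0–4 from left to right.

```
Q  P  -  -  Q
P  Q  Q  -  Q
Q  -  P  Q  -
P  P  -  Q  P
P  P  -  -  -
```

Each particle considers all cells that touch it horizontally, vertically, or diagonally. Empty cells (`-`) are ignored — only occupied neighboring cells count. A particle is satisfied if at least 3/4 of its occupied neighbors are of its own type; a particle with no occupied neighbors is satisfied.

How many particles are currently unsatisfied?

10

Row 0: (0,0)Q 1/3 ✗ · (0,1)P 1/4 ✗ · (0,4)Q 1/1 ✓
Row 1: (1,0)P 1/4 ✗ · (1,1)Q 3/6 ✗ · (1,2)Q 2/4 ✗ · (1,4)Q 2/2 ✓
Row 2: (2,0)Q 1/4 ✗ · (2,2)P 1/5 ✗ · (2,3)Q 3/5 ✗
Row 3: (3,0)P 3/4 ✓ · (3,1)P 4/5 ✓ · (3,3)Q 1/3 ✗ · (3,4)P 0/2 ✗
Row 4: (4,0)P 3/3 ✓ · (4,1)P 3/3 ✓
Unsatisfied: (0,0), (0,1), (1,0), (1,1), (1,2), (2,0), (2,2), (2,3), (3,3), (3,4) — 10 in total.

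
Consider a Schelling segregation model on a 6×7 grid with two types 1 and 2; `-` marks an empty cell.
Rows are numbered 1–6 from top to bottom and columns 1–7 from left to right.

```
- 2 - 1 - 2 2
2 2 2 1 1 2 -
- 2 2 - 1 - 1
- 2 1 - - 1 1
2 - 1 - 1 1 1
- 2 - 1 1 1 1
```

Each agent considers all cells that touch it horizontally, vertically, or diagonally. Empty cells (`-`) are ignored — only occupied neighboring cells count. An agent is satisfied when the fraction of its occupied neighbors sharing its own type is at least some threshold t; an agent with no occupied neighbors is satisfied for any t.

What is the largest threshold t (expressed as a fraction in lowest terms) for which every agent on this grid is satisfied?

(1,2)2 3/3
(1,4)1 2/3
(1,6)2 2/3
(1,7)2 2/2
(2,1)2 3/3
(2,2)2 5/5
(2,3)2 4/6
(2,4)1 3/5
(2,5)1 3/5
(2,6)2 2/5
(3,2)2 5/6
(3,3)2 4/6
(3,5)1 3/4
(3,7)1 2/3
(4,2)2 3/5
(4,3)1 1/4
(4,6)1 6/6
(4,7)1 4/4
(5,1)2 2/2
(5,3)1 2/4
(5,5)1 5/5
(5,6)1 7/7
(5,7)1 5/5
(6,2)2 1/2
(6,4)1 3/3
(6,5)1 4/4
(6,6)1 5/5
(6,7)1 3/3
The smallest same-type fraction is 1/4 at (4,3), which reduces to 1/4. Any threshold above that leaves this agent unsatisfied.

1/4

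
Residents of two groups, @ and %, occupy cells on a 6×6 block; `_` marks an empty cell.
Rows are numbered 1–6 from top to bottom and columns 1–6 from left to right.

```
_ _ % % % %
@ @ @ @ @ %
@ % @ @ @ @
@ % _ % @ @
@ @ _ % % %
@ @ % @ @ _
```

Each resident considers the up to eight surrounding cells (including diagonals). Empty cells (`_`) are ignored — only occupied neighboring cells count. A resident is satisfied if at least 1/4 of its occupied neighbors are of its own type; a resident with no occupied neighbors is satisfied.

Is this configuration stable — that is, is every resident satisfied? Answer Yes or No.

Row 1: (1,3)% 1/4 ok · (1,4)% 2/5 ok · (1,5)% 3/5 ok · (1,6)% 2/3 ok
Row 2: (2,1)@ 2/3 ok · (2,2)@ 4/6 ok · (2,3)@ 4/7 ok · (2,4)@ 5/8 ok · (2,5)@ 4/8 ok · (2,6)% 2/5 ok
Row 3: (3,1)@ 3/5 ok · (3,2)% 1/7 unhappy · (3,3)@ 4/7 ok · (3,4)@ 6/7 ok · (3,5)@ 6/8 ok · (3,6)@ 4/5 ok
Row 4: (4,1)@ 3/5 ok · (4,2)% 1/6 unhappy · (4,4)% 2/6 ok · (4,5)@ 4/8 ok · (4,6)@ 3/5 ok
Row 5: (5,1)@ 4/5 ok · (5,2)@ 4/6 ok · (5,4)% 3/6 ok · (5,5)% 3/7 ok · (5,6)% 1/4 ok
Row 6: (6,1)@ 3/3 ok · (6,2)@ 3/4 ok · (6,3)% 1/4 ok · (6,4)@ 1/4 ok · (6,5)@ 1/4 ok
For instance (3,2) has only 1/7 same-type neighbors, below 1/4.

No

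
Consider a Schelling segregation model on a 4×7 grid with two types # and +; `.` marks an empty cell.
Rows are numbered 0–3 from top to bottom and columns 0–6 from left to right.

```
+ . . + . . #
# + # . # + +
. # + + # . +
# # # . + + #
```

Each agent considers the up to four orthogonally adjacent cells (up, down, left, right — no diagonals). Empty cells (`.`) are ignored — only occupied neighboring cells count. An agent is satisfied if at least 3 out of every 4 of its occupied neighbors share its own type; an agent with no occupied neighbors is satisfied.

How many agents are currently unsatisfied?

(0,0)+ 0/1 not
(0,3)+ 0/0 satisfied
(0,6)# 0/1 not
(1,0)# 0/2 not
(1,1)+ 0/3 not
(1,2)# 0/2 not
(1,4)# 1/2 not
(1,5)+ 1/2 not
(1,6)+ 2/3 not
(2,1)# 1/3 not
(2,2)+ 1/4 not
(2,3)+ 1/2 not
(2,4)# 1/3 not
(2,6)+ 1/2 not
(3,0)# 1/1 satisfied
(3,1)# 3/3 satisfied
(3,2)# 1/2 not
(3,4)+ 1/2 not
(3,5)+ 1/2 not
(3,6)# 0/2 not
Unsatisfied: (0,0), (0,6), (1,0), (1,1), (1,2), (1,4), (1,5), (1,6), (2,1), (2,2), (2,3), (2,4), (2,6), (3,2), (3,4), (3,5), (3,6) — 17 in total.

17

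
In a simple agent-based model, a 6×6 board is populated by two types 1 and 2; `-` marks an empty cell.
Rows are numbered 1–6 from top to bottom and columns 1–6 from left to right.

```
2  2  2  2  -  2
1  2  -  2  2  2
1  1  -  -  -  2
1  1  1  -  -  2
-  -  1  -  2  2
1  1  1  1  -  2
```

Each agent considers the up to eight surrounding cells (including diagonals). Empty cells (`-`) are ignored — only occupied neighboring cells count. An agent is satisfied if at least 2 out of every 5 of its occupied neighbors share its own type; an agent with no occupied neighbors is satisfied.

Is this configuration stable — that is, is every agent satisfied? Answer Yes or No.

(1,1)2 2/3 ✓
(1,2)2 3/4 ✓
(1,3)2 4/4 ✓
(1,4)2 3/3 ✓
(1,6)2 2/2 ✓
(2,1)1 2/5 ✓
(2,2)2 3/6 ✓
(2,4)2 3/3 ✓
(2,5)2 5/5 ✓
(2,6)2 3/3 ✓
(3,1)1 4/5 ✓
(3,2)1 5/6 ✓
(3,6)2 3/3 ✓
(4,1)1 3/3 ✓
(4,2)1 5/5 ✓
(4,3)1 3/3 ✓
(4,6)2 3/3 ✓
(5,3)1 5/5 ✓
(5,5)2 3/4 ✓
(5,6)2 3/3 ✓
(6,1)1 1/1 ✓
(6,2)1 3/3 ✓
(6,3)1 3/3 ✓
(6,4)1 2/3 ✓
(6,6)2 2/2 ✓
All meet the threshold, so the configuration is stable.

Yes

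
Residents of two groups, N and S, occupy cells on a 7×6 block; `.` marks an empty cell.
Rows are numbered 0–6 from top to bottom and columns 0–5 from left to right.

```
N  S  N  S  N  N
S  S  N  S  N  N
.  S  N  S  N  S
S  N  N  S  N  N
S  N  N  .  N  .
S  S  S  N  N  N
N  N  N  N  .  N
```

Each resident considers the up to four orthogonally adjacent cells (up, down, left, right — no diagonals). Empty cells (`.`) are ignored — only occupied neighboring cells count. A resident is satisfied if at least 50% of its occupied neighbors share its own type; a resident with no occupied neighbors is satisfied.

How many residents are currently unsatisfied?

Row 0: (0,0)N 0/2 unhappy · (0,1)S 1/3 unhappy · (0,2)N 1/3 unhappy · (0,3)S 1/3 unhappy · (0,4)N 2/3 ok · (0,5)N 2/2 ok
Row 1: (1,0)S 1/2 ok · (1,1)S 3/4 ok · (1,2)N 2/4 ok · (1,3)S 2/4 ok · (1,4)N 3/4 ok · (1,5)N 2/3 ok
Row 2: (2,1)S 1/3 unhappy · (2,2)N 2/4 ok · (2,3)S 2/4 ok · (2,4)N 2/4 ok · (2,5)S 0/3 unhappy
Row 3: (3,0)S 1/2 ok · (3,1)N 2/4 ok · (3,2)N 3/4 ok · (3,3)S 1/3 unhappy · (3,4)N 3/4 ok · (3,5)N 1/2 ok
Row 4: (4,0)S 2/3 ok · (4,1)N 2/4 ok · (4,2)N 2/3 ok · (4,4)N 2/2 ok
Row 5: (5,0)S 2/3 ok · (5,1)S 2/4 ok · (5,2)S 1/4 unhappy · (5,3)N 2/3 ok · (5,4)N 3/3 ok · (5,5)N 2/2 ok
Row 6: (6,0)N 1/2 ok · (6,1)N 2/3 ok · (6,2)N 2/3 ok · (6,3)N 2/2 ok · (6,5)N 1/1 ok
Unsatisfied: (0,0), (0,1), (0,2), (0,3), (2,1), (2,5), (3,3), (5,2) — 8 in total.

8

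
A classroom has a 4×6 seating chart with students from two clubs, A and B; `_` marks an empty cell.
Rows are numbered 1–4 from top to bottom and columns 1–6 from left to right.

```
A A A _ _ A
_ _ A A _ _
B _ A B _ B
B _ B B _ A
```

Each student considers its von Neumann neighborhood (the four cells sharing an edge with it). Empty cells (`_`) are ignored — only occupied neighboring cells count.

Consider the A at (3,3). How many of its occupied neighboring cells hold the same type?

Occupied neighbors of (3,3): (2,3)=A, (4,3)=B, (3,4)=B.
Same type (A): 1 of 3.

1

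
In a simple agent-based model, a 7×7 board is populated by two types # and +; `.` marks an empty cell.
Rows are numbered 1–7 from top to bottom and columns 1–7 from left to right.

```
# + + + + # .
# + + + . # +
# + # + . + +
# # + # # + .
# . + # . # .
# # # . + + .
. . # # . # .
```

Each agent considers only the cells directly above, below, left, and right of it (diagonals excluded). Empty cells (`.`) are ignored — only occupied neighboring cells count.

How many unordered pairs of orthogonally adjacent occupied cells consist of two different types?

20

Scan each occupied cell's neighbors to the right and below so each pair is counted once.
From row 1: 2 unlike of 10 pairs (running 2/10).
From row 2: 4 unlike of 10 pairs (running 6/20).
From row 3: 6 unlike of 9 pairs (running 12/29).
From row 4: 4 unlike of 9 pairs (running 16/38).
From row 5: 3 unlike of 4 pairs (running 19/42).
From row 6: 1 unlike of 5 pairs (running 20/47).
From row 7: 0 unlike of 1 pairs (running 20/48).
Total adjacent occupied pairs: 48; unlike-type pairs: 20.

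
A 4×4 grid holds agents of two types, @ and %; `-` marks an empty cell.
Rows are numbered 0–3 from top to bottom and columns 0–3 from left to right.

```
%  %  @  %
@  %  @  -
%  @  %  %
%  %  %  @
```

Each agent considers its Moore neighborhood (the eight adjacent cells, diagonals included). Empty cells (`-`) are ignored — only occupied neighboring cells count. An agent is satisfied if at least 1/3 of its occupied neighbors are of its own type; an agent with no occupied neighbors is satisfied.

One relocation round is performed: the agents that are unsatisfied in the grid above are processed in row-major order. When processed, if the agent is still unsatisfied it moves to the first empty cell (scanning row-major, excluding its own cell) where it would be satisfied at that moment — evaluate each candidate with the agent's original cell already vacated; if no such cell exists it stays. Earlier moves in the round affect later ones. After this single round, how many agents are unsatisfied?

2

Initially unsatisfied (in order): (0,2), (0,3), (1,0), (1,2), (2,1), (3,3).
  (0,2): no empty cell satisfies it; stays.
  (0,3) → (1,3).
  (1,0) → (0,3).
  (1,2): now satisfied by earlier moves; stays.
  (2,1): no empty cell satisfies it; stays.
  (3,3): no empty cell satisfies it; stays.
Resulting grid:
% % @ @
- % @ %
% @ % %
% % % @
Unsatisfied now: (2,1), (3,3).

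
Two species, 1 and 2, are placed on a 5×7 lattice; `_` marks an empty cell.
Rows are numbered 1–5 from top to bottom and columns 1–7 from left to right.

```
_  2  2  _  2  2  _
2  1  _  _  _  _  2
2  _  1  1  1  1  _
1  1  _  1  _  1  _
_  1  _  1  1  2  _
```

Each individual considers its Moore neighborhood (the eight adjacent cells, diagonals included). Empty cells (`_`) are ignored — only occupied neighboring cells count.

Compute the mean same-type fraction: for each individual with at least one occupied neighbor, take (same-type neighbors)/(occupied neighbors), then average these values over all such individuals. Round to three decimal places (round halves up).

0.718

(1,2)2 2/3
(1,3)2 1/2
(1,5)2 1/1
(1,6)2 2/2
(2,1)2 2/3
(2,2)1 1/5
(2,7)2 1/2
(3,1)2 1/4
(3,3)1 4/4
(3,4)1 3/3
(3,5)1 4/4
(3,6)1 2/3
(4,1)1 2/3
(4,2)1 3/4
(4,4)1 5/5
(4,6)1 3/4
(5,2)1 2/2
(5,4)1 2/2
(5,5)1 3/4
(5,6)2 0/2
Sum over 20 individuals: 2/3 + 1/2 + 1/1 + 2/2 + 2/3 + 1/5 + 1/2 + 1/4 + 4/4 + 3/3 + 4/4 + 2/3 + 2/3 + 3/4 + 5/5 + 3/4 + 2/2 + 2/2 + 3/4 + 0/2 = 431/30; mean = 431/30 ÷ 20 = 431/600 = 0.718333… → 0.718.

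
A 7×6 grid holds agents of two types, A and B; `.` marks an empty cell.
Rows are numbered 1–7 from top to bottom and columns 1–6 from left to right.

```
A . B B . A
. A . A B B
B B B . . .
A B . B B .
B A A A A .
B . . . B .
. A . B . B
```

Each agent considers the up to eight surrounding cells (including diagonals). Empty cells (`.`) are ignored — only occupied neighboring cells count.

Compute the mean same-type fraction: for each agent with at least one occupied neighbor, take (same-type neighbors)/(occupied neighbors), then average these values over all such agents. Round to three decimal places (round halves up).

Row 1: (1,1)A 1/1 · (1,3)B 1/3 · (1,4)B 2/3 · (1,6)A 0/2
Row 2: (2,2)A 1/5 · (2,4)A 0/4 · (2,5)B 2/4 · (2,6)B 1/2
Row 3: (3,1)B 2/4 · (3,2)B 3/5 · (3,3)B 3/5
Row 4: (4,1)A 1/5 · (4,2)B 4/7 · (4,4)B 2/5 · (4,5)B 1/3
Row 5: (5,1)B 2/4 · (5,2)A 2/5 · (5,3)A 2/4 · (5,4)A 2/5 · (5,5)A 1/4
Row 6: (6,1)B 1/3 · (6,5)B 2/4
Row 7: (7,2)A 0/1 · (7,4)B 1/1 · (7,6)B 1/1
Sum over 25 agents: 1/1 + 1/3 + 2/3 + 0/2 + 1/5 + 0/4 + 2/4 + 1/2 + 2/4 + 3/5 + 3/5 + 1/5 + 4/7 + 2/5 + 1/3 + 2/4 + 2/5 + 2/4 + 2/5 + 1/4 + 1/3 + 2/4 + 0/1 + 1/1 + 1/1 = 4741/420; mean = 4741/420 ÷ 25 = 4741/10500 = 0.451523… → 0.452.

0.452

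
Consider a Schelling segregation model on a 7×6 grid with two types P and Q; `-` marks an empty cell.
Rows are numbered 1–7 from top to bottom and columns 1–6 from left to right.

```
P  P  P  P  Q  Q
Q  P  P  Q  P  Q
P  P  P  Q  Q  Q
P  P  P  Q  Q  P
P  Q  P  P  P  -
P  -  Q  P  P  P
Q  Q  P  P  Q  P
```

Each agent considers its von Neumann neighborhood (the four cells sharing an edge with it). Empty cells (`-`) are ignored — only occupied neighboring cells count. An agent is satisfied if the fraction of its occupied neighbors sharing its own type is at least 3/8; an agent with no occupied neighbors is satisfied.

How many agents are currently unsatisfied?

10

Row 1: (1,1)P 1/2 satisfied · (1,2)P 3/3 satisfied · (1,3)P 3/3 satisfied · (1,4)P 1/3 not · (1,5)Q 1/3 not · (1,6)Q 2/2 satisfied
Row 2: (2,1)Q 0/3 not · (2,2)P 3/4 satisfied · (2,3)P 3/4 satisfied · (2,4)Q 1/4 not · (2,5)P 0/4 not · (2,6)Q 2/3 satisfied
Row 3: (3,1)P 2/3 satisfied · (3,2)P 4/4 satisfied · (3,3)P 3/4 satisfied · (3,4)Q 3/4 satisfied · (3,5)Q 3/4 satisfied · (3,6)Q 2/3 satisfied
Row 4: (4,1)P 3/3 satisfied · (4,2)P 3/4 satisfied · (4,3)P 3/4 satisfied · (4,4)Q 2/4 satisfied · (4,5)Q 2/4 satisfied · (4,6)P 0/2 not
Row 5: (5,1)P 2/3 satisfied · (5,2)Q 0/3 not · (5,3)P 2/4 satisfied · (5,4)P 3/4 satisfied · (5,5)P 2/3 satisfied
Row 6: (6,1)P 1/2 satisfied · (6,3)Q 0/3 not · (6,4)P 3/4 satisfied · (6,5)P 3/4 satisfied · (6,6)P 2/2 satisfied
Row 7: (7,1)Q 1/2 satisfied · (7,2)Q 1/2 satisfied · (7,3)P 1/3 not · (7,4)P 2/3 satisfied · (7,5)Q 0/3 not · (7,6)P 1/2 satisfied
Unsatisfied: (1,4), (1,5), (2,1), (2,4), (2,5), (4,6), (5,2), (6,3), (7,3), (7,5) — 10 in total.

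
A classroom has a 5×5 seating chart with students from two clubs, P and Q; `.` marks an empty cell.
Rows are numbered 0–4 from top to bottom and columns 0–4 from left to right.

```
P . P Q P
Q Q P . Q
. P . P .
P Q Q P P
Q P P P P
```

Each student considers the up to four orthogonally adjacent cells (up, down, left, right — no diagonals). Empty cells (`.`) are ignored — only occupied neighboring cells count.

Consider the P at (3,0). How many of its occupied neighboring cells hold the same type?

0

Occupied neighbors of (3,0): (4,0)=Q, (3,1)=Q.
Same type (P): 0 of 2.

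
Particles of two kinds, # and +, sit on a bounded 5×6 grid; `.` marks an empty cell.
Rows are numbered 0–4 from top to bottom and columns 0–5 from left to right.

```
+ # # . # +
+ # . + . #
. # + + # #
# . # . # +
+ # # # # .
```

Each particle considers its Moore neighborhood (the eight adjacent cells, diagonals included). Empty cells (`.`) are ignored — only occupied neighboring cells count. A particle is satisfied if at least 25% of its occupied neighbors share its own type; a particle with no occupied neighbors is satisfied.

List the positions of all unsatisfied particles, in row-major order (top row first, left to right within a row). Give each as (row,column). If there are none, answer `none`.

Row 0: (0,0)+ 1/3 satisfied · (0,1)# 2/4 satisfied · (0,2)# 2/3 satisfied · (0,4)# 1/3 satisfied · (0,5)+ 0/2 not
Row 1: (1,0)+ 1/4 satisfied · (1,1)# 3/6 satisfied · (1,3)+ 2/5 satisfied · (1,5)# 3/4 satisfied
Row 2: (2,1)# 3/5 satisfied · (2,2)+ 2/5 satisfied · (2,3)+ 2/5 satisfied · (2,4)# 3/6 satisfied · (2,5)# 3/4 satisfied
Row 3: (3,0)# 2/3 satisfied · (3,2)# 4/6 satisfied · (3,4)# 4/6 satisfied · (3,5)+ 0/4 not
Row 4: (4,0)+ 0/2 not · (4,1)# 3/4 satisfied · (4,2)# 3/3 satisfied · (4,3)# 4/4 satisfied · (4,4)# 2/3 satisfied

(0,5), (3,5), (4,0)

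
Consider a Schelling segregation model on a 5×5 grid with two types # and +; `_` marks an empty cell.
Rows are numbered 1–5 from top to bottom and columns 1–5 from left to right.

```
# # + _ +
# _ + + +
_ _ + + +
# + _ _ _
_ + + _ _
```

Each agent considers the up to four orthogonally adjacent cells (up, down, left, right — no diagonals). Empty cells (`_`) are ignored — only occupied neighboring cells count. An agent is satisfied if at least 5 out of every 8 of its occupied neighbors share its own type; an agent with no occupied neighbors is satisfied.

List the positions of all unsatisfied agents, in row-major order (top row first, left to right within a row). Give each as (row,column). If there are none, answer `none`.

(1,2), (1,3), (4,1), (4,2)

(1,1)# 2/2 ✓
(1,2)# 1/2 ✗
(1,3)+ 1/2 ✗
(1,5)+ 1/1 ✓
(2,1)# 1/1 ✓
(2,3)+ 3/3 ✓
(2,4)+ 3/3 ✓
(2,5)+ 3/3 ✓
(3,3)+ 2/2 ✓
(3,4)+ 3/3 ✓
(3,5)+ 2/2 ✓
(4,1)# 0/1 ✗
(4,2)+ 1/2 ✗
(5,2)+ 2/2 ✓
(5,3)+ 1/1 ✓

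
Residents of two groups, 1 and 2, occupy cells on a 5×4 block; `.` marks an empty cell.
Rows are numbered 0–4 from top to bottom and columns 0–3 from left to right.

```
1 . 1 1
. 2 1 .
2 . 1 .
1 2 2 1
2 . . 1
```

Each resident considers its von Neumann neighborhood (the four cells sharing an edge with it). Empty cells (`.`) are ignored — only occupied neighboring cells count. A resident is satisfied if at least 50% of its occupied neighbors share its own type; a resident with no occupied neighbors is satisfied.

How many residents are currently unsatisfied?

5

(0,0)1 0/0 ✓
(0,2)1 2/2 ✓
(0,3)1 1/1 ✓
(1,1)2 0/1 ✗
(1,2)1 2/3 ✓
(2,0)2 0/1 ✗
(2,2)1 1/2 ✓
(3,0)1 0/3 ✗
(3,1)2 1/2 ✓
(3,2)2 1/3 ✗
(3,3)1 1/2 ✓
(4,0)2 0/1 ✗
(4,3)1 1/1 ✓
Unsatisfied: (1,1), (2,0), (3,0), (3,2), (4,0) — 5 in total.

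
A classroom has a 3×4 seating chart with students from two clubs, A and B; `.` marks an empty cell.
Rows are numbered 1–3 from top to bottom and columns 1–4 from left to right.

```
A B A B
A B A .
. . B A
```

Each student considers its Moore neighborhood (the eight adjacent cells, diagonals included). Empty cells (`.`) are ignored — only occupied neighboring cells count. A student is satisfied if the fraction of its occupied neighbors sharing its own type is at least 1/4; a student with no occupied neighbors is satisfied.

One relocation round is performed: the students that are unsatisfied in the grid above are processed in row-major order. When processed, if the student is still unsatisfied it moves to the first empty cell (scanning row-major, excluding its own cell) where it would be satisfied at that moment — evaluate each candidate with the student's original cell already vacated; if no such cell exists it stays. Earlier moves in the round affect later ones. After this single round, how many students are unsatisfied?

1

Initially unsatisfied (in order): (1,2), (1,4).
  (1,2) → (2,4).
  (1,4): now satisfied by earlier moves; stays.
Resulting grid:
A . A B
A B A B
. . B A
Unsatisfied now: (2,2).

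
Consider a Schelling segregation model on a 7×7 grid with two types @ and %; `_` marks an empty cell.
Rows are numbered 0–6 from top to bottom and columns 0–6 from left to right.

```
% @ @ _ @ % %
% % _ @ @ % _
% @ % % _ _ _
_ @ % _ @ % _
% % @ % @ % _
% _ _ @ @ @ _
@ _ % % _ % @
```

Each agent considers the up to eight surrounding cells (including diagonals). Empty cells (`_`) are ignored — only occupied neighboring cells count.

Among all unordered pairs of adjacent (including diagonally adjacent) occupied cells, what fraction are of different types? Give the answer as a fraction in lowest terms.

Scan each occupied cell's neighbors to the right and below (and the two forward diagonals) so each pair is counted once.
From row 0: 7 unlike of 16 pairs (running 7/16).
From row 1: 6 unlike of 11 pairs (running 13/27).
From row 2: 6 unlike of 10 pairs (running 19/37).
From row 3: 8 unlike of 13 pairs (running 27/50).
From row 4: 8 unlike of 15 pairs (running 35/65).
From row 5: 6 unlike of 9 pairs (running 41/74).
From row 6: 1 unlike of 2 pairs (running 42/76).
Total adjacent occupied pairs: 76; unlike-type pairs: 42.
42/76 reduces to 21/38.

21/38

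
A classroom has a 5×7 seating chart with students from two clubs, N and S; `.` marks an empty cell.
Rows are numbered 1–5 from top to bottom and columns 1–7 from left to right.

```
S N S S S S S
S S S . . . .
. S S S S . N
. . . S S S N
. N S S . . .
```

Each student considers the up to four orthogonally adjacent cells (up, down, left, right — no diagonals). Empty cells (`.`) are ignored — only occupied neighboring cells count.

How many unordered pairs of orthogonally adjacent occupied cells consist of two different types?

Scan each occupied cell's neighbors to the right and below so each pair is counted once.
Row 1: S(1,1)–N(1,2)≠ S(1,1)–S(2,1)= N(1,2)–S(1,3)≠ N(1,2)–S(2,2)≠ S(1,3)–S(1,4)= S(1,3)–S(2,3)= S(1,4)–S(1,5)= S(1,5)–S(1,6)= S(1,6)–S(1,7)=  → 3/9 unlike.
Row 2: S(2,1)–S(2,2)= S(2,2)–S(2,3)= S(2,2)–S(3,2)= S(2,3)–S(3,3)=  → 0/4 unlike.
Row 3: S(3,2)–S(3,3)= S(3,3)–S(3,4)= S(3,4)–S(3,5)= S(3,4)–S(4,4)= S(3,5)–S(4,5)= N(3,7)–N(4,7)=  → 0/6 unlike.
Row 4: S(4,4)–S(4,5)= S(4,4)–S(5,4)= S(4,5)–S(4,6)= S(4,6)–N(4,7)≠  → 1/4 unlike.
Row 5: N(5,2)–S(5,3)≠ S(5,3)–S(5,4)=  → 1/2 unlike.
Total adjacent occupied pairs: 25; unlike-type pairs: 5.

5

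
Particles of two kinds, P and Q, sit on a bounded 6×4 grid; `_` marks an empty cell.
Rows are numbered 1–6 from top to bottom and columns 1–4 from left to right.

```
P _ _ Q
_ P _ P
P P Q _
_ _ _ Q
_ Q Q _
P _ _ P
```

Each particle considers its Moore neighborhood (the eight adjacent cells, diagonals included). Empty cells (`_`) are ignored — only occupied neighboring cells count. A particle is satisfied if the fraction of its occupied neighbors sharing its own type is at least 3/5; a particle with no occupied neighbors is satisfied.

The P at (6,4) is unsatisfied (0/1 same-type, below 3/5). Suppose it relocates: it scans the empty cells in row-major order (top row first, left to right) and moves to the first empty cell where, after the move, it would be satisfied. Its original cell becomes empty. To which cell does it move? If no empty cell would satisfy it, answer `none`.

(1,2)

Vacating (6,4). Empty cells in order:
  (1,2): 2/2 same-type → satisfied — stop here.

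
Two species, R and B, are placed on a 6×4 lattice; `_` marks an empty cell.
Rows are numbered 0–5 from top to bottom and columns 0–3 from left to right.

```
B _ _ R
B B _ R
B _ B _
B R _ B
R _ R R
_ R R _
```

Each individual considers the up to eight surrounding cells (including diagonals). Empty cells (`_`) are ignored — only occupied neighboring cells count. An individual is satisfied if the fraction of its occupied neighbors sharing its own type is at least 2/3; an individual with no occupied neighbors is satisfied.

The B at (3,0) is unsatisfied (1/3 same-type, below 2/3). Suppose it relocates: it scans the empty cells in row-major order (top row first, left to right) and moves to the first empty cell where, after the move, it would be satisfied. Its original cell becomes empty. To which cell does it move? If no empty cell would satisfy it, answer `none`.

Vacating (3,0). Empty cells in order:
  (0,1): 3/3 same-type → satisfied — stop here.

(0,1)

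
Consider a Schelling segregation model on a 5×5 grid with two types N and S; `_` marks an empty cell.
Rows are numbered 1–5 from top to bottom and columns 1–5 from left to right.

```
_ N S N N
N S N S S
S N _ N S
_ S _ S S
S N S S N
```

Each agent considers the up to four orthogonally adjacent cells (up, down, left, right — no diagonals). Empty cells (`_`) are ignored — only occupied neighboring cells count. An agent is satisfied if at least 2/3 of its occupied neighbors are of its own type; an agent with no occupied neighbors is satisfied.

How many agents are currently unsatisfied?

16

Row 1: (1,2)N 0/2 ✗ · (1,3)S 0/3 ✗ · (1,4)N 1/3 ✗ · (1,5)N 1/2 ✗
Row 2: (2,1)N 0/2 ✗ · (2,2)S 0/4 ✗ · (2,3)N 0/3 ✗ · (2,4)S 1/4 ✗ · (2,5)S 2/3 ✓
Row 3: (3,1)S 0/2 ✗ · (3,2)N 0/3 ✗ · (3,4)N 0/3 ✗ · (3,5)S 2/3 ✓
Row 4: (4,2)S 0/2 ✗ · (4,4)S 2/3 ✓ · (4,5)S 2/3 ✓
Row 5: (5,1)S 0/1 ✗ · (5,2)N 0/3 ✗ · (5,3)S 1/2 ✗ · (5,4)S 2/3 ✓ · (5,5)N 0/2 ✗
Unsatisfied: (1,2), (1,3), (1,4), (1,5), (2,1), (2,2), (2,3), (2,4), (3,1), (3,2), (3,4), (4,2), (5,1), (5,2), (5,3), (5,5) — 16 in total.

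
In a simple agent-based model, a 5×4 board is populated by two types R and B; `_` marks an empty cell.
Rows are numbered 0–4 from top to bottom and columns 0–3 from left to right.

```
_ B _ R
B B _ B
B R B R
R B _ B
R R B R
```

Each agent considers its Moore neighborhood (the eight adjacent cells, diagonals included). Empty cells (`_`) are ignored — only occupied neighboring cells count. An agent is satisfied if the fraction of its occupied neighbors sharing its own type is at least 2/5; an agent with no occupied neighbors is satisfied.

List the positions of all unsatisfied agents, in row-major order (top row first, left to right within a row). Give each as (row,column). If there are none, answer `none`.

Row 0: (0,1)B 2/2 satisfied · (0,3)R 0/1 not
Row 1: (1,0)B 3/4 satisfied · (1,1)B 4/5 satisfied · (1,3)B 1/3 not
Row 2: (2,0)B 3/5 satisfied · (2,1)R 1/6 not · (2,2)B 4/6 satisfied · (2,3)R 0/3 not
Row 3: (3,0)R 3/5 satisfied · (3,1)B 3/7 satisfied · (3,3)B 2/4 satisfied
Row 4: (4,0)R 2/3 satisfied · (4,1)R 2/4 satisfied · (4,2)B 2/4 satisfied · (4,3)R 0/2 not

(0,3), (1,3), (2,1), (2,3), (4,3)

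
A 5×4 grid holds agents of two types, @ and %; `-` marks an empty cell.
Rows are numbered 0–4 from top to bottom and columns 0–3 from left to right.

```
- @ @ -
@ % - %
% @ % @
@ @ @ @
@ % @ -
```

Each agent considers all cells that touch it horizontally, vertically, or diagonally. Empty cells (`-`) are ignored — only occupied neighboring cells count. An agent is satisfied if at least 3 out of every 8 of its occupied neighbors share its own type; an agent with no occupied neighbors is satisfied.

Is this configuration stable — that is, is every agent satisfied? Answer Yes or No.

(0,1)@ 2/3 ✓
(0,2)@ 1/3 ✗
(1,0)@ 2/4 ✓
(1,1)% 2/6 ✗
(1,3)% 1/3 ✗
(2,0)% 1/5 ✗
(2,1)@ 4/7 ✓
(2,2)% 2/7 ✗
(2,3)@ 2/4 ✓
(3,0)@ 3/5 ✓
(3,1)@ 5/8 ✓
(3,2)@ 5/7 ✓
(3,3)@ 3/4 ✓
(4,0)@ 2/3 ✓
(4,1)% 0/5 ✗
(4,2)@ 3/4 ✓
For instance (0,2) has only 1/3 same-type neighbors, below 3/8.

No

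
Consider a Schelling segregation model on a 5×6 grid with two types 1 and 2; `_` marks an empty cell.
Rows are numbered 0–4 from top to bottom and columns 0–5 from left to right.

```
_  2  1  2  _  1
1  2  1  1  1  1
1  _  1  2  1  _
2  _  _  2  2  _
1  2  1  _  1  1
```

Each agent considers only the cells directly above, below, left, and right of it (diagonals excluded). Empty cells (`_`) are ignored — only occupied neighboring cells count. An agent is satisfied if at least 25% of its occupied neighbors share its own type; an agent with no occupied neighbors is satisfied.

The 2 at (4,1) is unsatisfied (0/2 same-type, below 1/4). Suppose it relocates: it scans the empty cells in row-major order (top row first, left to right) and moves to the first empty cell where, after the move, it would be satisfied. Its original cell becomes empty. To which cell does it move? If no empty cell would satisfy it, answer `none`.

(0,0)

Vacating (4,1). Empty cells in order:
  (0,0): 1/2 same-type → satisfied — stop here.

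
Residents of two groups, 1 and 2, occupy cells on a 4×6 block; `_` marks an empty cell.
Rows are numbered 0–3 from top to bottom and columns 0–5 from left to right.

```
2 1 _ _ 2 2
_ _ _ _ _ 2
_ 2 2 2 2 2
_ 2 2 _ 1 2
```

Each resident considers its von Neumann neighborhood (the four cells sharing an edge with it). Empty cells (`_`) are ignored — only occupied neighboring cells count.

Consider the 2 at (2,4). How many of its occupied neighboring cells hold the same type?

2

Occupied neighbors of (2,4): (3,4)=1, (2,3)=2, (2,5)=2.
Same type (2): 2 of 3.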